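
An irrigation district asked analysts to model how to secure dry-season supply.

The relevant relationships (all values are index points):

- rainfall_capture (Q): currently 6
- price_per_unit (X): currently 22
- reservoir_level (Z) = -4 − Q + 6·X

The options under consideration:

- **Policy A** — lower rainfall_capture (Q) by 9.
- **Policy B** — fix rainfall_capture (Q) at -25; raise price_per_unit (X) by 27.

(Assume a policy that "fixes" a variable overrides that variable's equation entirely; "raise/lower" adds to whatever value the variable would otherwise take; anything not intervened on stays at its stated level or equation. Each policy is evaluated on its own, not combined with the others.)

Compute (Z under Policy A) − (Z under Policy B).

-184

Policy A (Q − 9):
  Q = 6 − 9 = -3
  X = 22
  Z = -4 − (-3) + 6·22 = 131
Policy B (Q := -25, X + 27):
  Q = -25
  X = 22 + 27 = 49
  Z = -4 − (-25) + 6·49 = 315
Z: 131 − 315 = -184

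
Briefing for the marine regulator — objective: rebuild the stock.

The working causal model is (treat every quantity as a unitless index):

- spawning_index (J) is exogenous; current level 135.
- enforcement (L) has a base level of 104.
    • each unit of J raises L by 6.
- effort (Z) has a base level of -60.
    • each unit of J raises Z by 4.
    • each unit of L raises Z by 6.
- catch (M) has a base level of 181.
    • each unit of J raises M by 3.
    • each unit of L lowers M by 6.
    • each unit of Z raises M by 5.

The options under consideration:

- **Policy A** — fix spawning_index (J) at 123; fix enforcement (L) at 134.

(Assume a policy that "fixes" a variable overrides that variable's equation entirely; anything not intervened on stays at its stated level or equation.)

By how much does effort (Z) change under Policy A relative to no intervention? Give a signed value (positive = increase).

-4728

Baseline:
  J = 135
  L = 104 + 6·135 = 914
  Z = -60 + 4·135 + 6·914 = 5964
Policy A (J := 123, L := 134):
  J = 123
  L = 134
  Z = -60 + 4·123 + 6·134 = 1236
Change in Z: 1236 − 5964 = -4728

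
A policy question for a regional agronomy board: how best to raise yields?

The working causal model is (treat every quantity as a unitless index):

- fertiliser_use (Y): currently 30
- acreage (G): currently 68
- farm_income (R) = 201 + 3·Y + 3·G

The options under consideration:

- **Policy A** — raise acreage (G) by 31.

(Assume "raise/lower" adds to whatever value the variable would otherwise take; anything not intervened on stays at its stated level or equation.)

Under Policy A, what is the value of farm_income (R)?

Policy A (G + 31):
  Y = 30
  G = 68 + 31 = 99
  R = 201 + 3·30 + 3·99 = 588

588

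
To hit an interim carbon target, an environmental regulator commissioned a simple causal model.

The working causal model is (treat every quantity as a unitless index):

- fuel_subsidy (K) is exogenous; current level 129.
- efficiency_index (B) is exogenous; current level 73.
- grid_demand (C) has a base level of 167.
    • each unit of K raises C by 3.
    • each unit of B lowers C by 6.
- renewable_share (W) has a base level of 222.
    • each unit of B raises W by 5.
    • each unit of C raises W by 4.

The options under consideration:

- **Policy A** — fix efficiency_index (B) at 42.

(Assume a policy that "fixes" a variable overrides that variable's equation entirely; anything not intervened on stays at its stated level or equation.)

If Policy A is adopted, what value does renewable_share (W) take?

1640

Policy A (B := 42):
  K = 129
  B = 42
  C = 167 + 3·129 − 6·42 = 302
  W = 222 + 5·42 + 4·302 = 1640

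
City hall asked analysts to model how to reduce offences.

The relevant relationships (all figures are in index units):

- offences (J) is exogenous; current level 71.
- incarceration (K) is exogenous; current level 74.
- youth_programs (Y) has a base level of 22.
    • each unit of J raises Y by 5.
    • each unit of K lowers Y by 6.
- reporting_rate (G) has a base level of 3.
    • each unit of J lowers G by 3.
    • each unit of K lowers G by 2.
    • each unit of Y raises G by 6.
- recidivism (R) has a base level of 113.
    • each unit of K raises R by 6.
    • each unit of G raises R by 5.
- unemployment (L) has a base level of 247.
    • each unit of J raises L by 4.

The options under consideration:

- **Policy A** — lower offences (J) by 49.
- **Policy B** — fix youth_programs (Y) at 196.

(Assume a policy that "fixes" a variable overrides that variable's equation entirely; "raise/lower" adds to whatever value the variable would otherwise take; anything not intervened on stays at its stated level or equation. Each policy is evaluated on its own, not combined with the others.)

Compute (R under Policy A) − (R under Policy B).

Policy A (J − 49):
  J = 71 − 49 = 22
  K = 74
  Y = 22 + 5·22 − 6·74 = -312
  G = 3 − 3·22 − 2·74 + 6·(-312) = -2083
  R = 113 + 6·74 + 5·(-2083) = -9858
Policy B (Y := 196):
  J = 71
  K = 74
  Y = 196
  G = 3 − 3·71 − 2·74 + 6·196 = 818
  R = 113 + 6·74 + 5·818 = 4647
R: -9858 − 4647 = -14505

-14505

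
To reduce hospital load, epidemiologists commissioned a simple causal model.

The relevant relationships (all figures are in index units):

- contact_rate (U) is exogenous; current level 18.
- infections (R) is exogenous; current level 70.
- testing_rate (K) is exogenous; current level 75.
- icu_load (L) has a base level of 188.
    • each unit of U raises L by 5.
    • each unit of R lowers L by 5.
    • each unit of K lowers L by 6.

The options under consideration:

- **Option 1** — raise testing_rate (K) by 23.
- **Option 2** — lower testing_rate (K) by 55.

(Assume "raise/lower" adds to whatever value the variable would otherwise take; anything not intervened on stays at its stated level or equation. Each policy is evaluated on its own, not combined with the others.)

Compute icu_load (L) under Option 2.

Option 2 (K − 55):
  U = 18
  R = 70
  K = 75 − 55 = 20
  L = 188 + 5·18 − 5·70 − 6·20 = -192

-192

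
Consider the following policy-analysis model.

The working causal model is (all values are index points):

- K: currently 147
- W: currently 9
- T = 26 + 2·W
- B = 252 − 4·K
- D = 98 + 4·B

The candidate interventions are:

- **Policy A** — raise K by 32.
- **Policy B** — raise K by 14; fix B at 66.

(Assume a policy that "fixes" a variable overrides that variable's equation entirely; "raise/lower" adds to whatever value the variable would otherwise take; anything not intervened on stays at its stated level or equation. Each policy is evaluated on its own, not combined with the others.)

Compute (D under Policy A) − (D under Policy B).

-2120

Policy A (K + 32):
  K = 147 + 32 = 179
  B = 252 − 4·179 = -464
  D = 98 + 4·(-464) = -1758
Policy B (K + 14, B := 66):
  K = 147 + 14 = 161
  B = 66
  D = 98 + 4·66 = 362
D: -1758 − 362 = -2120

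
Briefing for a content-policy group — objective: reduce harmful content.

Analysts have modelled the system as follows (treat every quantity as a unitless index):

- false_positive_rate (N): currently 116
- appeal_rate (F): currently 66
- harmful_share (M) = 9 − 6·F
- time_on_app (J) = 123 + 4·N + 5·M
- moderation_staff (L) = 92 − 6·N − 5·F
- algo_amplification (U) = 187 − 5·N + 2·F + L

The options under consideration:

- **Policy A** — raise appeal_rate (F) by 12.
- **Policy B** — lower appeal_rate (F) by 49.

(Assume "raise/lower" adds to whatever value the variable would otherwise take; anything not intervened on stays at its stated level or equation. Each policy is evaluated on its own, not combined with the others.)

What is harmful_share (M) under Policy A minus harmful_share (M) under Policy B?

Policy A (F + 12):
  F = 66 + 12 = 78
  M = 9 − 6·78 = -459
Policy B (F − 49):
  F = 66 − 49 = 17
  M = 9 − 6·17 = -93
M: -459 − (-93) = -366

-366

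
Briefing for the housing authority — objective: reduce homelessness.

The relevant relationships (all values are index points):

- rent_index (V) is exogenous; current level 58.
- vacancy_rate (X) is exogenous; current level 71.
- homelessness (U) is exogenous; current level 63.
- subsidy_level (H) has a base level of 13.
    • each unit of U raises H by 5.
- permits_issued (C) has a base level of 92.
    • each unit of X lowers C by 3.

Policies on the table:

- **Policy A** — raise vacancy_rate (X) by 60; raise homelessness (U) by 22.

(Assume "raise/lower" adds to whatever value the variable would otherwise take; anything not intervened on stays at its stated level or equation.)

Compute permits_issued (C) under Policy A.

Policy A (X + 60, U + 22):
  X = 71 + 60 = 131
  C = 92 − 3·131 = -301

-301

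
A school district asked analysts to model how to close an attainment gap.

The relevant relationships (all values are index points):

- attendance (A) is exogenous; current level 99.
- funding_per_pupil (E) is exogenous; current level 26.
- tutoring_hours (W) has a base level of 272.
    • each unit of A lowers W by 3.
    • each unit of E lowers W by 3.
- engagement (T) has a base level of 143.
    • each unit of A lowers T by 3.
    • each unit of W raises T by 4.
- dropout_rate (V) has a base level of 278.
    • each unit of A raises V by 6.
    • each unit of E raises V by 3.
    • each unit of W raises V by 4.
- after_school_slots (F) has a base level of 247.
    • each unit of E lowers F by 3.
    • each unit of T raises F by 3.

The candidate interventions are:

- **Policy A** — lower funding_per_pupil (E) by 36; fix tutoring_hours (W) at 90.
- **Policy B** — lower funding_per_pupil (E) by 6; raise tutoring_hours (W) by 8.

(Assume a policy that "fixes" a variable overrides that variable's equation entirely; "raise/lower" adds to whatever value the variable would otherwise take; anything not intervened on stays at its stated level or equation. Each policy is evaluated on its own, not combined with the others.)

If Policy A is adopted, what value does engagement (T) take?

Policy A (E − 36, W := 90):
  A = 99
  E = 26 − 36 = -10
  W = 90
  T = 143 − 3·99 + 4·90 = 206

206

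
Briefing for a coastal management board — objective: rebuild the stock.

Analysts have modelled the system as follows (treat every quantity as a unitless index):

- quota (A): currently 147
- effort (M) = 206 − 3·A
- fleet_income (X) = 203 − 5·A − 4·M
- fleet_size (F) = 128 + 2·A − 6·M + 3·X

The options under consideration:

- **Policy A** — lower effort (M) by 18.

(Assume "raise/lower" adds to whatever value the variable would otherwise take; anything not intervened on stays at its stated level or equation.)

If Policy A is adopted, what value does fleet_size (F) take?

Policy A (M − 18):
  A = 147
  M = 206 − 3·147 (−18 from intervention) = -253
  X = 203 − 5·147 − 4·(-253) = 480
  F = 128 + 2·147 − 6·(-253) + 3·480 = 3380

3380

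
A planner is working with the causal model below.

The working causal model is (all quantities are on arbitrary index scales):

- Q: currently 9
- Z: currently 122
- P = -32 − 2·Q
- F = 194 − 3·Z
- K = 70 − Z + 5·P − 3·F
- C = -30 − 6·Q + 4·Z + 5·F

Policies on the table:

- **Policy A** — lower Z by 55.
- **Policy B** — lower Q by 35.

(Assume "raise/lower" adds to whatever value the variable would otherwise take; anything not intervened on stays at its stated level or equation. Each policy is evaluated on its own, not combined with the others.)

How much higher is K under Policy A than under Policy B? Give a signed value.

-790

Policy A (Z − 55):
  Q = 9
  Z = 122 − 55 = 67
  P = -32 − 2·9 = -50
  F = 194 − 3·67 = -7
  K = 70 − 67 + 5·(-50) − 3·(-7) = -226
Policy B (Q − 35):
  Q = 9 − 35 = -26
  Z = 122
  P = -32 − 2·(-26) = 20
  F = 194 − 3·122 = -172
  K = 70 − 122 + 5·20 − 3·(-172) = 564
K: -226 − 564 = -790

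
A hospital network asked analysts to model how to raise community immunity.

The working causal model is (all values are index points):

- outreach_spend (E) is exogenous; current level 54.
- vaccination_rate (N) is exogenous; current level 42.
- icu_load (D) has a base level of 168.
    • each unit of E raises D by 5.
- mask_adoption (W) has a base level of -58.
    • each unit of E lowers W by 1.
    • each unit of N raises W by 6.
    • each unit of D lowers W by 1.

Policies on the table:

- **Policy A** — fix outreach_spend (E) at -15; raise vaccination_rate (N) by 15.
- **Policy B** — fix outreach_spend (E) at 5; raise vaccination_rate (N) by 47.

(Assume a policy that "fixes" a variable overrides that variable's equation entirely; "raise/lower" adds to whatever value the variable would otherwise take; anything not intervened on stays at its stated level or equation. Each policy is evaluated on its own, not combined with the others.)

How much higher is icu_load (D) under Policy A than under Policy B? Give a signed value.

Policy A (E := -15, N + 15):
  E = -15
  D = 168 + 5·(-15) = 93
Policy B (E := 5, N + 47):
  E = 5
  D = 168 + 5·5 = 193
D: 93 − 193 = -100

-100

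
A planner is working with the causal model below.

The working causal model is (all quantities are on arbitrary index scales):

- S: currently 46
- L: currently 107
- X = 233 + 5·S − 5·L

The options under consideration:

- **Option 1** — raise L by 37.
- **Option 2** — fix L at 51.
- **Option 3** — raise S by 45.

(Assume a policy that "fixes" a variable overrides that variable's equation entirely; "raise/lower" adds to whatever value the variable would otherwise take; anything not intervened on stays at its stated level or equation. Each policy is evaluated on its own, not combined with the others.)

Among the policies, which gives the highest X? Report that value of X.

Option 1 (L + 37):
  S = 46
  L = 107 + 37 = 144
  X = 233 + 5·46 − 5·144 = -257
Option 2 (L := 51):
  S = 46
  L = 51
  X = 233 + 5·46 − 5·51 = 208
Option 3 (S + 45):
  S = 46 + 45 = 91
  L = 107
  X = 233 + 5·91 − 5·107 = 153
Comparing — Option 1: X=-257, Option 2: X=208, Option 3: X=153. Highest is 208 (Option 2).

208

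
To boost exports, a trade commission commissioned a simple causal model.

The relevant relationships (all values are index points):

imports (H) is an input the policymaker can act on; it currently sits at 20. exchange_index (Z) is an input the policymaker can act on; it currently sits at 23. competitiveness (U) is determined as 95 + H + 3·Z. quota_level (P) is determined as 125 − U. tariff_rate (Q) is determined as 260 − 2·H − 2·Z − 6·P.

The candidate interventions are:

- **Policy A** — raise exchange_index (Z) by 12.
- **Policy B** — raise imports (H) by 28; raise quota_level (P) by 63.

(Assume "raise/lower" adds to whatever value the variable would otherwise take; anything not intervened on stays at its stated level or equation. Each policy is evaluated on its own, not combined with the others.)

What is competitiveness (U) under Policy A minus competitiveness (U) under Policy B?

8

Policy A (Z + 12):
  H = 20
  Z = 23 + 12 = 35
  U = 95 + 20 + 3·35 = 220
Policy B (H + 28, P + 63):
  H = 20 + 28 = 48
  Z = 23
  U = 95 + 48 + 3·23 = 212
U: 220 − 212 = 8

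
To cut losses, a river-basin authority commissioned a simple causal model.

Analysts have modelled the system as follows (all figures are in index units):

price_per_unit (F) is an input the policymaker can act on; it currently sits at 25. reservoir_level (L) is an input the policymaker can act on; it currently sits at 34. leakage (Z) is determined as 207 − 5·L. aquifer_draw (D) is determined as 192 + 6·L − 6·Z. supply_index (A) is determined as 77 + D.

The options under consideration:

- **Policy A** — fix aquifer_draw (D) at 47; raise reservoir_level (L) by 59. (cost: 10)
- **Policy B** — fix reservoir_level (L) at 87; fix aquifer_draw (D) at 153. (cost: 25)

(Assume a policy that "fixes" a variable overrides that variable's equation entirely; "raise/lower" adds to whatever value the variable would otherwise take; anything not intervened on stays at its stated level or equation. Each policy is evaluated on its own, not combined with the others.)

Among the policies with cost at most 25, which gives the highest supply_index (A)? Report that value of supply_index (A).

Policy A (D := 47, L + 59):
  L = 34 + 59 = 93
  Z = 207 − 5·93 = -258
  D = 47
  A = 77 + 47 = 124
Policy B (L := 87, D := 153):
  L = 87
  Z = 207 − 5·87 = -228
  D = 153
  A = 77 + 153 = 230
Comparing — Policy A: A=124, Policy B: A=230. Highest is 230 (Policy B).

230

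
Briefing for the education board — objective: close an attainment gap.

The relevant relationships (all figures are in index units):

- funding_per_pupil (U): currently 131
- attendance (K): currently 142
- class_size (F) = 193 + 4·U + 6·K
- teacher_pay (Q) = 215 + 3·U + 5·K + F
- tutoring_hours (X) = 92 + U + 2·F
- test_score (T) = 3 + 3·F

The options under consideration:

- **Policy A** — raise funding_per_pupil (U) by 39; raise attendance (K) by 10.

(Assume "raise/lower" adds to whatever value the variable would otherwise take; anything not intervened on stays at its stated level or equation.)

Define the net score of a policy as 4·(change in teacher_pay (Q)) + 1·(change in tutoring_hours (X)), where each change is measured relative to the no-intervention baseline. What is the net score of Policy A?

2003

Baseline:
  U = 131
  K = 142
  F = 193 + 4·131 + 6·142 = 1569
  Q = 215 + 3·131 + 5·142 + 1569 = 2887
  X = 92 + 131 + 2·1569 = 3361
Policy A (U + 39, K + 10):
  U = 131 + 39 = 170
  K = 142 + 10 = 152
  F = 193 + 4·170 + 6·152 = 1785
  Q = 215 + 3·170 + 5·152 + 1785 = 3270
  X = 92 + 170 + 2·1785 = 3832
ΔQ = 3270 − 2887 = 383; ΔX = 3832 − 3361 = 471
Score = 4·383 + 1·471 = 2003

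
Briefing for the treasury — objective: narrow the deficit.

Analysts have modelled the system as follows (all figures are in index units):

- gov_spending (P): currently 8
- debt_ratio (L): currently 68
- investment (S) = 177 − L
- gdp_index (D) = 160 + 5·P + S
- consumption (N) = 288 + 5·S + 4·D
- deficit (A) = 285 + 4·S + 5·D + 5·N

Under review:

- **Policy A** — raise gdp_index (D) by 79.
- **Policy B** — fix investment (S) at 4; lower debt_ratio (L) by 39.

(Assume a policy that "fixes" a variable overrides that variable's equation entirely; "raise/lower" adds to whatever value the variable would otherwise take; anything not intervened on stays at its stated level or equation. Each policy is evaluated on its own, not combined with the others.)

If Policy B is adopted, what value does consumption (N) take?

1124

Policy B (S := 4, L − 39):
  P = 8
  L = 68 − 39 = 29
  S = 4
  D = 160 + 5·8 + 4 = 204
  N = 288 + 5·4 + 4·204 = 1124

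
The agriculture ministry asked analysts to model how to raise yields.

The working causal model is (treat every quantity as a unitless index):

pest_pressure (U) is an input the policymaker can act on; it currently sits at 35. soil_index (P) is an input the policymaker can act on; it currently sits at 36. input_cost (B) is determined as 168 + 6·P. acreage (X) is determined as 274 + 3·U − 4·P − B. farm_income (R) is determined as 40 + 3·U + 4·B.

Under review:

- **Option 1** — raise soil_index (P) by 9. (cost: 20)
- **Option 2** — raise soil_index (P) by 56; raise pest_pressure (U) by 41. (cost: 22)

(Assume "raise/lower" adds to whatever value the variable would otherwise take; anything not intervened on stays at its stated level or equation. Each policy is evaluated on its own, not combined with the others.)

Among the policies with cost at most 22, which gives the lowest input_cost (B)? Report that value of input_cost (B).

438

Option 1 (P + 9):
  P = 36 + 9 = 45
  B = 168 + 6·45 = 438
Option 2 (P + 56, U + 41):
  P = 36 + 56 = 92
  B = 168 + 6·92 = 720
Comparing — Option 1: B=438, Option 2: B=720. Lowest is 438 (Option 1).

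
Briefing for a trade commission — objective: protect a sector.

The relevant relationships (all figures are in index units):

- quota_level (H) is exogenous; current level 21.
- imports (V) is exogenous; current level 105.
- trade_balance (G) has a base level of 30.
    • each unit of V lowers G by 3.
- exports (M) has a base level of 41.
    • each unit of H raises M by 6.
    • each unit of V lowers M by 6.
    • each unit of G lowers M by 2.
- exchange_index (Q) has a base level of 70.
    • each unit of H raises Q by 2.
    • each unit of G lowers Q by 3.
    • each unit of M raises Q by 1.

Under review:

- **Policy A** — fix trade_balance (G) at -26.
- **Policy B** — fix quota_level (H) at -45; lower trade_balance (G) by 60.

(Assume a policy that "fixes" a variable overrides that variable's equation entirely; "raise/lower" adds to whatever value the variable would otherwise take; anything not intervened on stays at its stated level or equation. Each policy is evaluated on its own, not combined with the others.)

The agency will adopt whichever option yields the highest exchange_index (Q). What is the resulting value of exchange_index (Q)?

846

Policy A (G := -26):
  H = 21
  V = 105
  G = -26
  M = 41 + 6·21 − 6·105 − 2·(-26) = -411
  Q = 70 + 2·21 − 3·(-26) + (-411) = -221
Policy B (H := -45, G − 60):
  H = -45
  V = 105
  G = 30 − 3·105 (−60 from intervention) = -345
  M = 41 + 6·(-45) − 6·105 − 2·(-345) = -169
  Q = 70 + 2·(-45) − 3·(-345) + (-169) = 846
Comparing — Policy A: Q=-221, Policy B: Q=846. Highest is 846 (Policy B).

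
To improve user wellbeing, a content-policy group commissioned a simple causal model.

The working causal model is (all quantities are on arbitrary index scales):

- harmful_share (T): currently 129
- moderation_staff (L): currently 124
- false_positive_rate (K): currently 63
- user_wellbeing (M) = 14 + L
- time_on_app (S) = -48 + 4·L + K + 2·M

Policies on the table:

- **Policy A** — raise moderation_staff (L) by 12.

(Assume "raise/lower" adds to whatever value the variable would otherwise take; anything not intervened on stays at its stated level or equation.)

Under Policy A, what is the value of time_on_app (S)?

859

Policy A (L + 12):
  L = 124 + 12 = 136
  K = 63
  M = 14 + 136 = 150
  S = -48 + 4·136 + 63 + 2·150 = 859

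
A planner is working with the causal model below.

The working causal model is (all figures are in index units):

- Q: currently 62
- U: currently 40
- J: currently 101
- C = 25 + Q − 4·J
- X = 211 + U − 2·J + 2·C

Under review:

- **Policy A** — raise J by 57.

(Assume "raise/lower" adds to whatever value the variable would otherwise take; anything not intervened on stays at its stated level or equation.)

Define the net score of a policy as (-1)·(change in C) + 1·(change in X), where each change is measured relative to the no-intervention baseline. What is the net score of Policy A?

Baseline:
  Q = 62
  U = 40
  J = 101
  C = 25 + 62 − 4·101 = -317
  X = 211 + 40 − 2·101 + 2·(-317) = -585
Policy A (J + 57):
  Q = 62
  U = 40
  J = 101 + 57 = 158
  C = 25 + 62 − 4·158 = -545
  X = 211 + 40 − 2·158 + 2·(-545) = -1155
ΔC = -545 − (-317) = -228; ΔX = -1155 − (-585) = -570
Score = (-1)·(-228) + 1·(-570) = -342

-342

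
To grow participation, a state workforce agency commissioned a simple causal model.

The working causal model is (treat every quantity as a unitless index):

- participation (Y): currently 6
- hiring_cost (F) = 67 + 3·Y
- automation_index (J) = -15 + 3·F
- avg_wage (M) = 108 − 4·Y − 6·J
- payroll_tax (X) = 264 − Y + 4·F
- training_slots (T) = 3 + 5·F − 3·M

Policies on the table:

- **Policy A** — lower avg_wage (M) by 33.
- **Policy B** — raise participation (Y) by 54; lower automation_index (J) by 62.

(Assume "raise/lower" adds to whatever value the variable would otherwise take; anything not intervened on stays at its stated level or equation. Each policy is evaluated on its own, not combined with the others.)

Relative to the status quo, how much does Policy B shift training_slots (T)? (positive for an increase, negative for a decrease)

9090

Baseline:
  Y = 6
  F = 67 + 3·6 = 85
  J = -15 + 3·85 = 240
  M = 108 − 4·6 − 6·240 = -1356
  T = 3 + 5·85 − 3·(-1356) = 4496
Policy B (Y + 54, J − 62):
  Y = 6 + 54 = 60
  F = 67 + 3·60 = 247
  J = -15 + 3·247 (−62 from intervention) = 664
  M = 108 − 4·60 − 6·664 = -4116
  T = 3 + 5·247 − 3·(-4116) = 13586
Change in T: 13586 − 4496 = 9090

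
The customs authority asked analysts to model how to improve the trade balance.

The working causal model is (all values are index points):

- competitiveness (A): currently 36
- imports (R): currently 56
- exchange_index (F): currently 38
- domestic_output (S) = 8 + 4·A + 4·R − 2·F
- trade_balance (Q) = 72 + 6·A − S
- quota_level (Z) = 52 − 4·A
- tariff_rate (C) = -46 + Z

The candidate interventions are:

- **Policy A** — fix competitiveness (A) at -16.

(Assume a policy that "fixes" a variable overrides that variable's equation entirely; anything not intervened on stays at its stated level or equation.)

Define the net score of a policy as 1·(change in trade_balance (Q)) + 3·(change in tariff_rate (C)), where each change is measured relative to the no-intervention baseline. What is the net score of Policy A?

Baseline:
  A = 36
  R = 56
  F = 38
  S = 8 + 4·36 + 4·56 − 2·38 = 300
  Q = 72 + 6·36 − 300 = -12
  Z = 52 − 4·36 = -92
  C = -46 + (-92) = -138
Policy A (A := -16):
  A = -16
  R = 56
  F = 38
  S = 8 + 4·(-16) + 4·56 − 2·38 = 92
  Q = 72 + 6·(-16) − 92 = -116
  Z = 52 − 4·(-16) = 116
  C = -46 + 116 = 70
ΔQ = -116 − (-12) = -104; ΔC = 70 − (-138) = 208
Score = 1·(-104) + 3·208 = 520

520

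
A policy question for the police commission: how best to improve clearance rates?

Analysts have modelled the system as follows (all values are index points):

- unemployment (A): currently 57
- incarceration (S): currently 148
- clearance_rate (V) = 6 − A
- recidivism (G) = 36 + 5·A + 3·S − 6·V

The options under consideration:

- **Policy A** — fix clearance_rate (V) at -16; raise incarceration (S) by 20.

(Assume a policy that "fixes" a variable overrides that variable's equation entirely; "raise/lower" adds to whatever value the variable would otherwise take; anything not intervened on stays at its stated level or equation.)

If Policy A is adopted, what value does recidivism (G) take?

921

Policy A (V := -16, S + 20):
  A = 57
  S = 148 + 20 = 168
  V = -16
  G = 36 + 5·57 + 3·168 − 6·(-16) = 921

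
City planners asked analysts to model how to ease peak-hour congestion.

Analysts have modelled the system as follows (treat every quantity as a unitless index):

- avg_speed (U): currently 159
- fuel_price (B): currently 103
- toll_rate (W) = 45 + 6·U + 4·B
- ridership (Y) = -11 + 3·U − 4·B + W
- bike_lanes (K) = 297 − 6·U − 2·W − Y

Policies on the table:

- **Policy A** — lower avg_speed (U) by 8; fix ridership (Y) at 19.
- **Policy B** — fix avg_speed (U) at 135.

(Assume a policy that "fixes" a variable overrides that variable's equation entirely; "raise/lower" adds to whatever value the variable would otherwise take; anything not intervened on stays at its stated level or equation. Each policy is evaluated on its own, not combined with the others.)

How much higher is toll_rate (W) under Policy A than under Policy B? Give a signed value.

Policy A (U − 8, Y := 19):
  U = 159 − 8 = 151
  B = 103
  W = 45 + 6·151 + 4·103 = 1363
Policy B (U := 135):
  U = 135
  B = 103
  W = 45 + 6·135 + 4·103 = 1267
W: 1363 − 1267 = 96

96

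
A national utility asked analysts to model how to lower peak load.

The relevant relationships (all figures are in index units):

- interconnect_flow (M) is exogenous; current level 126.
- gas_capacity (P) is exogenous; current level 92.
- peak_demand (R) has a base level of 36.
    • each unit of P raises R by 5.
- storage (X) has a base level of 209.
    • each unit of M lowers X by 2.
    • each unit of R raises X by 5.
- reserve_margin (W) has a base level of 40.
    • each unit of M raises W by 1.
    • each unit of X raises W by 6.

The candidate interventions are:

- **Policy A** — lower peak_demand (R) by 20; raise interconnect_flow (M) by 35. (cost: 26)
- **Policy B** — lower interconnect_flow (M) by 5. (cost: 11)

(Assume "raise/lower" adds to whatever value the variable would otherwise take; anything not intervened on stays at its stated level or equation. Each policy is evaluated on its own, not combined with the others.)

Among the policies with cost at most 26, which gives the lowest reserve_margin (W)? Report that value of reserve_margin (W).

13803

Policy A (R − 20, M + 35):
  M = 126 + 35 = 161
  P = 92
  R = 36 + 5·92 (−20 from intervention) = 476
  X = 209 − 2·161 + 5·476 = 2267
  W = 40 + 161 + 6·2267 = 13803
Policy B (M − 5):
  M = 126 − 5 = 121
  P = 92
  R = 36 + 5·92 = 496
  X = 209 − 2·121 + 5·496 = 2447
  W = 40 + 121 + 6·2447 = 14843
Comparing — Policy A: W=13803, Policy B: W=14843. Lowest is 13803 (Policy A).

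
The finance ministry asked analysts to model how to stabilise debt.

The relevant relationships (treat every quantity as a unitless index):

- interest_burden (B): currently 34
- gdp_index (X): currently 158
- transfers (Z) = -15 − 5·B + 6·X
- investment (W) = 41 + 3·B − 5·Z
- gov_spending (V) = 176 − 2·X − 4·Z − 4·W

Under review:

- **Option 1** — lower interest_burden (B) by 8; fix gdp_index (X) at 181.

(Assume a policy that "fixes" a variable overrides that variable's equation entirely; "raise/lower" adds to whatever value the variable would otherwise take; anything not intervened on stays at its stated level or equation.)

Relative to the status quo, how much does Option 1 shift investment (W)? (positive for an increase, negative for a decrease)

-914

Baseline:
  B = 34
  X = 158
  Z = -15 − 5·34 + 6·158 = 763
  W = 41 + 3·34 − 5·763 = -3672
Option 1 (B − 8, X := 181):
  B = 34 − 8 = 26
  X = 181
  Z = -15 − 5·26 + 6·181 = 941
  W = 41 + 3·26 − 5·941 = -4586
Change in W: -4586 − (-3672) = -914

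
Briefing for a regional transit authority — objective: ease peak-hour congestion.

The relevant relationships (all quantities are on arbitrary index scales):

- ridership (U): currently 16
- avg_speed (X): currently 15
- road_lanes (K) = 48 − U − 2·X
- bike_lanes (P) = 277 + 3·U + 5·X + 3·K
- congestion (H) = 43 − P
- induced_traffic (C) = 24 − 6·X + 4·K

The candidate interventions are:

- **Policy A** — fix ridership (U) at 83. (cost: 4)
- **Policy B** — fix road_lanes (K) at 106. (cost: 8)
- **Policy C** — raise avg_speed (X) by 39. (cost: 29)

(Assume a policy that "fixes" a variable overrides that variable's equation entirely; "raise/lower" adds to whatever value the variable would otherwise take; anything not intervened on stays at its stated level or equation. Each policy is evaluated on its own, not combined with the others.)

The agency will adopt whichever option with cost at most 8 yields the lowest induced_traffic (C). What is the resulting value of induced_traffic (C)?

-326

Policy A (U := 83):
  U = 83
  X = 15
  K = 48 − 83 − 2·15 = -65
  C = 24 − 6·15 + 4·(-65) = -326
Policy B (K := 106):
  U = 16
  X = 15
  K = 106
  C = 24 − 6·15 + 4·106 = 358
Comparing — Policy A: C=-326, Policy B: C=358. Lowest is -326 (Policy A).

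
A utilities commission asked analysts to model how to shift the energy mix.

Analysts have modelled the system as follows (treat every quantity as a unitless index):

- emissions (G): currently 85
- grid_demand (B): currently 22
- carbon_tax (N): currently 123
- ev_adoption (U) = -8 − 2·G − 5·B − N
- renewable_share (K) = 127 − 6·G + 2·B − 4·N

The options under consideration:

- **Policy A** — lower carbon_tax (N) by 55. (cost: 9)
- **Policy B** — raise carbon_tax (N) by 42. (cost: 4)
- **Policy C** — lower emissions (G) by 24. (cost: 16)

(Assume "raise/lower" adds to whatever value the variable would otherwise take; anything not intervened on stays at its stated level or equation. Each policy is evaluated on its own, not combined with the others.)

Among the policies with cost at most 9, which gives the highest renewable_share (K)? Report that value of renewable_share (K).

-611

Policy A (N − 55):
  G = 85
  B = 22
  N = 123 − 55 = 68
  K = 127 − 6·85 + 2·22 − 4·68 = -611
Policy B (N + 42):
  G = 85
  B = 22
  N = 123 + 42 = 165
  K = 127 − 6·85 + 2·22 − 4·165 = -999
Comparing — Policy A: K=-611, Policy B: K=-999. Highest is -611 (Policy A).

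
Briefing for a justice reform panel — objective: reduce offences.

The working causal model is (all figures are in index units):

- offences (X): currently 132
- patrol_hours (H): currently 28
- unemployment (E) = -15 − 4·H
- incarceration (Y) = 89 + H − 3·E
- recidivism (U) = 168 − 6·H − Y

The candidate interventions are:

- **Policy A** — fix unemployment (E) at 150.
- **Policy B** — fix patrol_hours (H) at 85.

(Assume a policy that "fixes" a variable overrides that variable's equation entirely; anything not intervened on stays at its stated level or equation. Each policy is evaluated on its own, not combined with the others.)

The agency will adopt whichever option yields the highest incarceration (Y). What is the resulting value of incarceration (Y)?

1239

Policy A (E := 150):
  H = 28
  E = 150
  Y = 89 + 28 − 3·150 = -333
Policy B (H := 85):
  H = 85
  E = -15 − 4·85 = -355
  Y = 89 + 85 − 3·(-355) = 1239
Comparing — Policy A: Y=-333, Policy B: Y=1239. Highest is 1239 (Policy B).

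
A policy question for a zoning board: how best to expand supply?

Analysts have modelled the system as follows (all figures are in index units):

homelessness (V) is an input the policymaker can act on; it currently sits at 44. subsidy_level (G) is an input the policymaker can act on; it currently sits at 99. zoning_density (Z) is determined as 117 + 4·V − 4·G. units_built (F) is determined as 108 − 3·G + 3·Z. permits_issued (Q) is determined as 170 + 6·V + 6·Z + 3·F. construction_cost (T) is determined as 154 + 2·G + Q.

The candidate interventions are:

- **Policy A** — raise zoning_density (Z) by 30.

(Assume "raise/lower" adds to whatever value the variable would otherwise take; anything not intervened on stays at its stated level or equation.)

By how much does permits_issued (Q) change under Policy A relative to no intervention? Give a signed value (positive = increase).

450

Baseline:
  V = 44
  G = 99
  Z = 117 + 4·44 − 4·99 = -103
  F = 108 − 3·99 + 3·(-103) = -498
  Q = 170 + 6·44 + 6·(-103) + 3·(-498) = -1678
Policy A (Z + 30):
  V = 44
  G = 99
  Z = 117 + 4·44 − 4·99 (+30 from intervention) = -73
  F = 108 − 3·99 + 3·(-73) = -408
  Q = 170 + 6·44 + 6·(-73) + 3·(-408) = -1228
Change in Q: -1228 − (-1678) = 450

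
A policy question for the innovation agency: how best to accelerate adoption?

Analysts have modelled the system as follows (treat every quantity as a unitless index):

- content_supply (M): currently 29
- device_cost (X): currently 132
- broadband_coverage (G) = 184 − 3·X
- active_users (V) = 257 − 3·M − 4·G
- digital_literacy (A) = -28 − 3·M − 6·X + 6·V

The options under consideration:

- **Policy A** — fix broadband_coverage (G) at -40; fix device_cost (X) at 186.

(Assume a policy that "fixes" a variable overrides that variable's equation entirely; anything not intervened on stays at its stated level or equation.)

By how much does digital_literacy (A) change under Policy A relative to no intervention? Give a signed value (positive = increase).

Baseline:
  M = 29
  X = 132
  G = 184 − 3·132 = -212
  V = 257 − 3·29 − 4·(-212) = 1018
  A = -28 − 3·29 − 6·132 + 6·1018 = 5201
Policy A (G := -40, X := 186):
  M = 29
  X = 186
  G = -40
  V = 257 − 3·29 − 4·(-40) = 330
  A = -28 − 3·29 − 6·186 + 6·330 = 749
Change in A: 749 − 5201 = -4452

-4452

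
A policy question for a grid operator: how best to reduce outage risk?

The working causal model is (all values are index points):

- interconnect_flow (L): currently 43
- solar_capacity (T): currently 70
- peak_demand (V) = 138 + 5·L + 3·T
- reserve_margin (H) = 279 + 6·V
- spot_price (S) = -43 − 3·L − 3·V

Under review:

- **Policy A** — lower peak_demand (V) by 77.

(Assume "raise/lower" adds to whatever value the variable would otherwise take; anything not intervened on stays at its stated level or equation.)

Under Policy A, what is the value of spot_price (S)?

Policy A (V − 77):
  L = 43
  T = 70
  V = 138 + 5·43 + 3·70 (−77 from intervention) = 486
  S = -43 − 3·43 − 3·486 = -1630

-1630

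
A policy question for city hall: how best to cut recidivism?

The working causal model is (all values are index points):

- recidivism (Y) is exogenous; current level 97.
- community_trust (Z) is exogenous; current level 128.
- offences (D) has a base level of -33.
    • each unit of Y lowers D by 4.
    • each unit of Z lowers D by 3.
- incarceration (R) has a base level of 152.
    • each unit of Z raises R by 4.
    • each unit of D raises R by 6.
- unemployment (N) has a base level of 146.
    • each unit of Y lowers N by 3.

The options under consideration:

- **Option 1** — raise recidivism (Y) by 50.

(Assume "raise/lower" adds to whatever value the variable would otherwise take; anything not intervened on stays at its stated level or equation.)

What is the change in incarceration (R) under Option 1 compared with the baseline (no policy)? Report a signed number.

Baseline:
  Y = 97
  Z = 128
  D = -33 − 4·97 − 3·128 = -805
  R = 152 + 4·128 + 6·(-805) = -4166
Option 1 (Y + 50):
  Y = 97 + 50 = 147
  Z = 128
  D = -33 − 4·147 − 3·128 = -1005
  R = 152 + 4·128 + 6·(-1005) = -5366
Change in R: -5366 − (-4166) = -1200

-1200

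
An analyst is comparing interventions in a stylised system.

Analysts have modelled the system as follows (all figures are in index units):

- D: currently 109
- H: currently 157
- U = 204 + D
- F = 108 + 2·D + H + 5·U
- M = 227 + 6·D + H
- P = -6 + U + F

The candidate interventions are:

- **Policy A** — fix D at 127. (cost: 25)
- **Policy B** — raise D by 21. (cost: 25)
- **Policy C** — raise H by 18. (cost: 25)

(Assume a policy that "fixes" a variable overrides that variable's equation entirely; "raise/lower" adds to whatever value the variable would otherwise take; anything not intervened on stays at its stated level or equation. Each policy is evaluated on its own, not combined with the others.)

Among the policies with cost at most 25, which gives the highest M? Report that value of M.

1164

Policy A (D := 127):
  D = 127
  H = 157
  M = 227 + 6·127 + 157 = 1146
Policy B (D + 21):
  D = 109 + 21 = 130
  H = 157
  M = 227 + 6·130 + 157 = 1164
Policy C (H + 18):
  D = 109
  H = 157 + 18 = 175
  M = 227 + 6·109 + 175 = 1056
Comparing — Policy A: M=1146, Policy B: M=1164, Policy C: M=1056. Highest is 1164 (Policy B).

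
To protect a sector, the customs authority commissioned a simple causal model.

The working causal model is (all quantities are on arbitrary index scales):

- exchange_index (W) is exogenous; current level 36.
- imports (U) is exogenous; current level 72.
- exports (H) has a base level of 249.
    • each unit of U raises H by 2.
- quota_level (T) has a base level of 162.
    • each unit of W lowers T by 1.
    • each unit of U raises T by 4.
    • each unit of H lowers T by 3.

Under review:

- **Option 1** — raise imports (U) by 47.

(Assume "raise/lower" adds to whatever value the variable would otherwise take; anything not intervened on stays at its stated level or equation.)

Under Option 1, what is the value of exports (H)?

Option 1 (U + 47):
  U = 72 + 47 = 119
  H = 249 + 2·119 = 487

487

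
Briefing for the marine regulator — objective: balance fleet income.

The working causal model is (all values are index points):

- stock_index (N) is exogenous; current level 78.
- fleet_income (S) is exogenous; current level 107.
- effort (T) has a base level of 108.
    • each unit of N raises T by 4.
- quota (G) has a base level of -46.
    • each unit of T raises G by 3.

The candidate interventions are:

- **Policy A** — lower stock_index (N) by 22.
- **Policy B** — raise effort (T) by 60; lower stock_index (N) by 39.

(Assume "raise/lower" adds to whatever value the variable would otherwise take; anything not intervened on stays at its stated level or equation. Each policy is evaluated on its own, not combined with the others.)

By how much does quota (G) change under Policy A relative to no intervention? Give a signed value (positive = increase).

Baseline:
  N = 78
  T = 108 + 4·78 = 420
  G = -46 + 3·420 = 1214
Policy A (N − 22):
  N = 78 − 22 = 56
  T = 108 + 4·56 = 332
  G = -46 + 3·332 = 950
Change in G: 950 − 1214 = -264

-264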